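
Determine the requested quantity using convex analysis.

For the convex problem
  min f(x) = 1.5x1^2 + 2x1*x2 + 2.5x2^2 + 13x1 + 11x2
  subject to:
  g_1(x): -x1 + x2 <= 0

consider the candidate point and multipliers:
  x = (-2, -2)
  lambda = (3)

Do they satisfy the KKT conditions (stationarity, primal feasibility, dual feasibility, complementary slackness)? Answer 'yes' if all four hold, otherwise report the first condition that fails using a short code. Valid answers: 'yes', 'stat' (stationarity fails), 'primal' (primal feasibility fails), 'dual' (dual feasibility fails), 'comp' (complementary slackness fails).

Gradient of f: grad f(x) = Q x + c = (3, -3)
Constraint values g_i(x) = a_i^T x - b_i:
  g_1((-2, -2)) = 0
Stationarity residual: grad f(x) + sum_i lambda_i a_i = (0, 0)
  -> stationarity OK
Primal feasibility (all g_i <= 0): OK
Dual feasibility (all lambda_i >= 0): OK
Complementary slackness (lambda_i * g_i(x) = 0 for all i): OK

Verdict: yes, KKT holds.

yes


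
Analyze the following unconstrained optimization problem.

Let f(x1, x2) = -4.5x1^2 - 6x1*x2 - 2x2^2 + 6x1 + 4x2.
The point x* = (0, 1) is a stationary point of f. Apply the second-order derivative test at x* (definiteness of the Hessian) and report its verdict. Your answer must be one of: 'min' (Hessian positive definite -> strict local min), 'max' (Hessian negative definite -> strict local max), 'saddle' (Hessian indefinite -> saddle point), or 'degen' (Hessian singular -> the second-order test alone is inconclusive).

Compute the Hessian H = grad^2 f:
  H = [[-9, -6], [-6, -4]]
Verify stationarity: grad f(x*) = H x* + g = (0, 0).
Eigenvalues of H: -13, 0.
H has a zero eigenvalue (singular; negative semidefinite but not definite), so H is neither positive definite, negative definite, nor indefinite. The second-order test alone is inconclusive -> degen.
(Indeed, f is constant along the null direction of H through x*, so x* is not a strict local extremum.)

degen


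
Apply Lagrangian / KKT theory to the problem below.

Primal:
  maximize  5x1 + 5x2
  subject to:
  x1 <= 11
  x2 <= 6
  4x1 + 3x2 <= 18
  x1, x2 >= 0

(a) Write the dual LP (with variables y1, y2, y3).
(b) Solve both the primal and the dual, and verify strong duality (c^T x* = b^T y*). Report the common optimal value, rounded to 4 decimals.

The standard primal-dual pair for 'max c^T x s.t. A x <= b, x >= 0' is:
  Dual:  min b^T y  s.t.  A^T y >= c,  y >= 0.

So the dual LP is:
  minimize  11y1 + 6y2 + 18y3
  subject to:
    y1 + 4y3 >= 5
    y2 + 3y3 >= 5
    y1, y2, y3 >= 0

Solving the primal: x* = (0, 6).
  primal value c^T x* = 30.
Solving the dual: y* = (0, 1.25, 1.25).
  dual value b^T y* = 30.
Strong duality: c^T x* = b^T y*. Confirmed.

30


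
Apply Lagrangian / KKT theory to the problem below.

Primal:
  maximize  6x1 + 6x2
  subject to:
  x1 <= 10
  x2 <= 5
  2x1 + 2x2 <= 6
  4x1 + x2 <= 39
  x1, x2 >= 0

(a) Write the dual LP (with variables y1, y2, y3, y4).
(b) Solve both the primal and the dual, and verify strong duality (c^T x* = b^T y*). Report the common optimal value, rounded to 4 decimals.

The standard primal-dual pair for 'max c^T x s.t. A x <= b, x >= 0' is:
  Dual:  min b^T y  s.t.  A^T y >= c,  y >= 0.

So the dual LP is:
  minimize  10y1 + 5y2 + 6y3 + 39y4
  subject to:
    y1 + 2y3 + 4y4 >= 6
    y2 + 2y3 + y4 >= 6
    y1, y2, y3, y4 >= 0

Solving the primal: x* = (3, 0).
  primal value c^T x* = 18.
Solving the dual: y* = (0, 0, 3, 0).
  dual value b^T y* = 18.
Strong duality: c^T x* = b^T y*. Confirmed.

18


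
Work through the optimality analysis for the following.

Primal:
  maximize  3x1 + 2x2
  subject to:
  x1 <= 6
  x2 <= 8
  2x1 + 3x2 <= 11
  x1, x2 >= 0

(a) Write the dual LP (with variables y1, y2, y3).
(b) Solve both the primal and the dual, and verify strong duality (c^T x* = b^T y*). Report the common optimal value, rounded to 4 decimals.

The standard primal-dual pair for 'max c^T x s.t. A x <= b, x >= 0' is:
  Dual:  min b^T y  s.t.  A^T y >= c,  y >= 0.

So the dual LP is:
  minimize  6y1 + 8y2 + 11y3
  subject to:
    y1 + 2y3 >= 3
    y2 + 3y3 >= 2
    y1, y2, y3 >= 0

Solving the primal: x* = (5.5, 0).
  primal value c^T x* = 16.5.
Solving the dual: y* = (0, 0, 1.5).
  dual value b^T y* = 16.5.
Strong duality: c^T x* = b^T y*. Confirmed.

16.5


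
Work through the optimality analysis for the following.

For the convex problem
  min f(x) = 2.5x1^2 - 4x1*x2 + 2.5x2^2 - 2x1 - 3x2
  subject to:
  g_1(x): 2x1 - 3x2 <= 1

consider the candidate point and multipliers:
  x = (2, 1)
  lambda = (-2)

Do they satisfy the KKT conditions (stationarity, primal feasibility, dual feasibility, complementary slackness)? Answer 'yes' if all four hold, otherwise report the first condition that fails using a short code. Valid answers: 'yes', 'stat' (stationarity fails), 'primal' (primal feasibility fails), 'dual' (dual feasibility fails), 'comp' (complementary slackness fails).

Gradient of f: grad f(x) = Q x + c = (4, -6)
Constraint values g_i(x) = a_i^T x - b_i:
  g_1((2, 1)) = 0
Stationarity residual: grad f(x) + sum_i lambda_i a_i = (0, 0)
  -> stationarity OK
Primal feasibility (all g_i <= 0): OK
Dual feasibility (all lambda_i >= 0): FAILS
Complementary slackness (lambda_i * g_i(x) = 0 for all i): OK

Verdict: the first failing condition is dual_feasibility -> dual.

dual


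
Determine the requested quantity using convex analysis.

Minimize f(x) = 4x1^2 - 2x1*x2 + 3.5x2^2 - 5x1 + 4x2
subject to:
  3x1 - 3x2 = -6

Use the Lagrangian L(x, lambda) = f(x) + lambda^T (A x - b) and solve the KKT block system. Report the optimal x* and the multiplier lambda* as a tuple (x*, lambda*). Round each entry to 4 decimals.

Form the Lagrangian:
  L(x, lambda) = (1/2) x^T Q x + c^T x + lambda^T (A x - b)
Stationarity (grad_x L = 0): Q x + c + A^T lambda = 0.
Primal feasibility: A x = b.

This gives the KKT block system:
  [ Q   A^T ] [ x     ]   [-c ]
  [ A    0  ] [ lambda ] = [ b ]

Solving the linear system:
  x*      = (-0.8182, 1.1818)
  lambda* = (4.6364)
  f(x*)   = 18.3182

x* = (-0.8182, 1.1818), lambda* = (4.6364)


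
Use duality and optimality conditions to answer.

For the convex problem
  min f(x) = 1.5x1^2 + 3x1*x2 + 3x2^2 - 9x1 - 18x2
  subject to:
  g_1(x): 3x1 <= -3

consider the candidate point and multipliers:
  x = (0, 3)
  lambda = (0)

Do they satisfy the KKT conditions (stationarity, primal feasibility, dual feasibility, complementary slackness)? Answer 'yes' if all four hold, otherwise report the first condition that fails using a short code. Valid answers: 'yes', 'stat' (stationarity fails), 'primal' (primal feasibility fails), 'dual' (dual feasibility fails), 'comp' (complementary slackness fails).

Gradient of f: grad f(x) = Q x + c = (0, 0)
Constraint values g_i(x) = a_i^T x - b_i:
  g_1((0, 3)) = 3
Stationarity residual: grad f(x) + sum_i lambda_i a_i = (0, 0)
  -> stationarity OK
Primal feasibility (all g_i <= 0): FAILS
Dual feasibility (all lambda_i >= 0): OK
Complementary slackness (lambda_i * g_i(x) = 0 for all i): OK

Verdict: the first failing condition is primal_feasibility -> primal.

primal


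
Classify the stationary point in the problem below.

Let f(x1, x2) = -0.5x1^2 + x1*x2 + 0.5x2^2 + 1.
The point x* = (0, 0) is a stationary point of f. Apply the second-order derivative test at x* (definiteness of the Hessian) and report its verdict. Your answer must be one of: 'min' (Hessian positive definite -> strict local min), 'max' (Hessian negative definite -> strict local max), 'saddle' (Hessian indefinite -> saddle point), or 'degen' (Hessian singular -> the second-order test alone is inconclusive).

Compute the Hessian H = grad^2 f:
  H = [[-1, 1], [1, 1]]
Verify stationarity: grad f(x*) = H x* + g = (0, 0).
Eigenvalues of H: -1.4142, 1.4142.
Eigenvalues have mixed signs, so H is indefinite -> x* is a saddle point.

saddle


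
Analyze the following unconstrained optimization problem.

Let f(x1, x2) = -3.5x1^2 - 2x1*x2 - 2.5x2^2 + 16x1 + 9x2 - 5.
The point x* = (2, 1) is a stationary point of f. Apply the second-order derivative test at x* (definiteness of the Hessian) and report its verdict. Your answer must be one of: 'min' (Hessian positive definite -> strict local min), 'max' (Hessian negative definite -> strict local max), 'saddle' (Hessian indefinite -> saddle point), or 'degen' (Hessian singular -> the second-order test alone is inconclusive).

Compute the Hessian H = grad^2 f:
  H = [[-7, -2], [-2, -5]]
Verify stationarity: grad f(x*) = H x* + g = (0, 0).
Eigenvalues of H: -8.2361, -3.7639.
Both eigenvalues < 0, so H is negative definite -> x* is a strict local max.

max


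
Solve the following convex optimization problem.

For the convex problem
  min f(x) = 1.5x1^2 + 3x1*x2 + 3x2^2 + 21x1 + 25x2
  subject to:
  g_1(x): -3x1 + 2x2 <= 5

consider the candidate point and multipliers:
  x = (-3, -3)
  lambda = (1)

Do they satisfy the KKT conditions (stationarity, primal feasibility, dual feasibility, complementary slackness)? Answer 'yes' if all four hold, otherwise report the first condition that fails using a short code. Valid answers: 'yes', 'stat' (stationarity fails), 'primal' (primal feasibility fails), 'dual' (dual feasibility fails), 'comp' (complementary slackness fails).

Gradient of f: grad f(x) = Q x + c = (3, -2)
Constraint values g_i(x) = a_i^T x - b_i:
  g_1((-3, -3)) = -2
Stationarity residual: grad f(x) + sum_i lambda_i a_i = (0, 0)
  -> stationarity OK
Primal feasibility (all g_i <= 0): OK
Dual feasibility (all lambda_i >= 0): OK
Complementary slackness (lambda_i * g_i(x) = 0 for all i): FAILS

Verdict: the first failing condition is complementary_slackness -> comp.

comp


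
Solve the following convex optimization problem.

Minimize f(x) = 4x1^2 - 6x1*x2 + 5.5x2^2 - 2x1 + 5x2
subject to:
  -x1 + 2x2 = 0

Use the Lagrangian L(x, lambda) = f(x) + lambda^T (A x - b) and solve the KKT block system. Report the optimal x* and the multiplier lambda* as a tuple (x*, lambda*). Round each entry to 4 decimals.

Form the Lagrangian:
  L(x, lambda) = (1/2) x^T Q x + c^T x + lambda^T (A x - b)
Stationarity (grad_x L = 0): Q x + c + A^T lambda = 0.
Primal feasibility: A x = b.

This gives the KKT block system:
  [ Q   A^T ] [ x     ]   [-c ]
  [ A    0  ] [ lambda ] = [ b ]

Solving the linear system:
  x*      = (-0.1053, -0.0526)
  lambda* = (-2.5263)
  f(x*)   = -0.0263

x* = (-0.1053, -0.0526), lambda* = (-2.5263)


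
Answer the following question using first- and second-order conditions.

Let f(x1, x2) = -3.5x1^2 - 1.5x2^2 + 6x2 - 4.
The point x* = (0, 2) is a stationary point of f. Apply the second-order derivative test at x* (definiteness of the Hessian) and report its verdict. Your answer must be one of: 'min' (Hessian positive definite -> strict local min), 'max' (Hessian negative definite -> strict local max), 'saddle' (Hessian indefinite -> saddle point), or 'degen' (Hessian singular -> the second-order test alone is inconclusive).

Compute the Hessian H = grad^2 f:
  H = [[-7, 0], [0, -3]]
Verify stationarity: grad f(x*) = H x* + g = (0, 0).
Eigenvalues of H: -7, -3.
Both eigenvalues < 0, so H is negative definite -> x* is a strict local max.

max


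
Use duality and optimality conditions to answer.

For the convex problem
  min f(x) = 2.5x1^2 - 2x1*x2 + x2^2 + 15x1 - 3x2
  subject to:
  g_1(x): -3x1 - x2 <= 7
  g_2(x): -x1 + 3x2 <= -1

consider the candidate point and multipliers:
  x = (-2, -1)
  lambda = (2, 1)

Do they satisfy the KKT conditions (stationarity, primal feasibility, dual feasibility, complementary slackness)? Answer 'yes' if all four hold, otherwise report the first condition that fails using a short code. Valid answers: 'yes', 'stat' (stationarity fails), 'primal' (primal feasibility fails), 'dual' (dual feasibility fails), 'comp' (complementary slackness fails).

Gradient of f: grad f(x) = Q x + c = (7, -1)
Constraint values g_i(x) = a_i^T x - b_i:
  g_1((-2, -1)) = 0
  g_2((-2, -1)) = 0
Stationarity residual: grad f(x) + sum_i lambda_i a_i = (0, 0)
  -> stationarity OK
Primal feasibility (all g_i <= 0): OK
Dual feasibility (all lambda_i >= 0): OK
Complementary slackness (lambda_i * g_i(x) = 0 for all i): OK

Verdict: yes, KKT holds.

yes


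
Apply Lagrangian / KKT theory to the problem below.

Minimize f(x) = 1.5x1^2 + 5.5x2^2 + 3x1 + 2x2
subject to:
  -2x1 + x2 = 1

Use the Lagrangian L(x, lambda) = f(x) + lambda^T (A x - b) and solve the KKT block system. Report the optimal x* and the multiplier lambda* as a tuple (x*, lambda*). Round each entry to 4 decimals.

Form the Lagrangian:
  L(x, lambda) = (1/2) x^T Q x + c^T x + lambda^T (A x - b)
Stationarity (grad_x L = 0): Q x + c + A^T lambda = 0.
Primal feasibility: A x = b.

This gives the KKT block system:
  [ Q   A^T ] [ x     ]   [-c ]
  [ A    0  ] [ lambda ] = [ b ]

Solving the linear system:
  x*      = (-0.617, -0.234)
  lambda* = (0.5745)
  f(x*)   = -1.4468

x* = (-0.617, -0.234), lambda* = (0.5745)


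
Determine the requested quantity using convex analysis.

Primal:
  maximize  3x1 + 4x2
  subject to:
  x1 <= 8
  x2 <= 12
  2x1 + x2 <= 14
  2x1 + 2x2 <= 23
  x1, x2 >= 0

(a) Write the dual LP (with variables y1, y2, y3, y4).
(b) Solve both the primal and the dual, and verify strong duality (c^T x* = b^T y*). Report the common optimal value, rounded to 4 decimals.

The standard primal-dual pair for 'max c^T x s.t. A x <= b, x >= 0' is:
  Dual:  min b^T y  s.t.  A^T y >= c,  y >= 0.

So the dual LP is:
  minimize  8y1 + 12y2 + 14y3 + 23y4
  subject to:
    y1 + 2y3 + 2y4 >= 3
    y2 + y3 + 2y4 >= 4
    y1, y2, y3, y4 >= 0

Solving the primal: x* = (0, 11.5).
  primal value c^T x* = 46.
Solving the dual: y* = (0, 0, 0, 2).
  dual value b^T y* = 46.
Strong duality: c^T x* = b^T y*. Confirmed.

46


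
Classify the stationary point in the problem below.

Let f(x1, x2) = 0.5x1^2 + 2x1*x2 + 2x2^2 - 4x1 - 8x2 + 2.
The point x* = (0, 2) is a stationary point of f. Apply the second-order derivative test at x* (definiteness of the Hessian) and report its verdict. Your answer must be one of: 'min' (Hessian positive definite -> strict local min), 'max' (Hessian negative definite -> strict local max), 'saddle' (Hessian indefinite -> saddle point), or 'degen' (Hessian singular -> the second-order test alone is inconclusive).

Compute the Hessian H = grad^2 f:
  H = [[1, 2], [2, 4]]
Verify stationarity: grad f(x*) = H x* + g = (0, 0).
Eigenvalues of H: 0, 5.
H has a zero eigenvalue (singular; positive semidefinite but not definite), so H is neither positive definite, negative definite, nor indefinite. The second-order test alone is inconclusive -> degen.
(Indeed, f is constant along the null direction of H through x*, so x* is not a strict local extremum.)

degen


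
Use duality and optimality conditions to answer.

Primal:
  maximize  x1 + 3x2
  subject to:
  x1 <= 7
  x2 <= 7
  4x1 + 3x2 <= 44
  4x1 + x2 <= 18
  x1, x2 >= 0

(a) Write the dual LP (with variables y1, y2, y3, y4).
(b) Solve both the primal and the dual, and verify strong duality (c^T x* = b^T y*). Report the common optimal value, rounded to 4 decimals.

The standard primal-dual pair for 'max c^T x s.t. A x <= b, x >= 0' is:
  Dual:  min b^T y  s.t.  A^T y >= c,  y >= 0.

So the dual LP is:
  minimize  7y1 + 7y2 + 44y3 + 18y4
  subject to:
    y1 + 4y3 + 4y4 >= 1
    y2 + 3y3 + y4 >= 3
    y1, y2, y3, y4 >= 0

Solving the primal: x* = (2.75, 7).
  primal value c^T x* = 23.75.
Solving the dual: y* = (0, 2.75, 0, 0.25).
  dual value b^T y* = 23.75.
Strong duality: c^T x* = b^T y*. Confirmed.

23.75


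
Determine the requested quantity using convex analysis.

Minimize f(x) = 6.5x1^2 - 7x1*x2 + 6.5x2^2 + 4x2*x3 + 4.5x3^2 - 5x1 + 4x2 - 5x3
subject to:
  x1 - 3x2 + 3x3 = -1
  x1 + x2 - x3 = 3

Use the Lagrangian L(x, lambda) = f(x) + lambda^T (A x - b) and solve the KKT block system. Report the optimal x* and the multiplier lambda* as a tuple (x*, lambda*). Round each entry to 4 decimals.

Form the Lagrangian:
  L(x, lambda) = (1/2) x^T Q x + c^T x + lambda^T (A x - b)
Stationarity (grad_x L = 0): Q x + c + A^T lambda = 0.
Primal feasibility: A x = b.

This gives the KKT block system:
  [ Q   A^T ] [ x     ]   [-c ]
  [ A    0  ] [ lambda ] = [ b ]

Solving the linear system:
  x*      = (2, 0.9333, -0.0667)
  lambda* = (-3.15, -11.3167)
  f(x*)   = 12.4333

x* = (2, 0.9333, -0.0667), lambda* = (-3.15, -11.3167)


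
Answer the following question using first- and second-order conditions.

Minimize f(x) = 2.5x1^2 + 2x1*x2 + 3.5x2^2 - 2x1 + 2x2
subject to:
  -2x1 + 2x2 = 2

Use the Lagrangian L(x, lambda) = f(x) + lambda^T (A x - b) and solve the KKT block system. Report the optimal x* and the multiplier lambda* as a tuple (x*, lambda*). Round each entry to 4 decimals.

Form the Lagrangian:
  L(x, lambda) = (1/2) x^T Q x + c^T x + lambda^T (A x - b)
Stationarity (grad_x L = 0): Q x + c + A^T lambda = 0.
Primal feasibility: A x = b.

This gives the KKT block system:
  [ Q   A^T ] [ x     ]   [-c ]
  [ A    0  ] [ lambda ] = [ b ]

Solving the linear system:
  x*      = (-0.5625, 0.4375)
  lambda* = (-1.9688)
  f(x*)   = 2.9688

x* = (-0.5625, 0.4375), lambda* = (-1.9688)


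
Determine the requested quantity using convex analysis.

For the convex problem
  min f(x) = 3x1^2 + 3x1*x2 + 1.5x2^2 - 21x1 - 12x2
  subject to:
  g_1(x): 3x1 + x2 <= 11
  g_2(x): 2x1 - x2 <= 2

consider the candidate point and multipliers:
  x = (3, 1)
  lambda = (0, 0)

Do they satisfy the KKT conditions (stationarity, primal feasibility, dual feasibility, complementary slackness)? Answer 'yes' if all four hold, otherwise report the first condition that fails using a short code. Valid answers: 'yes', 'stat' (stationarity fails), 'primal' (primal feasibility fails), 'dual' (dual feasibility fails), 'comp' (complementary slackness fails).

Gradient of f: grad f(x) = Q x + c = (0, 0)
Constraint values g_i(x) = a_i^T x - b_i:
  g_1((3, 1)) = -1
  g_2((3, 1)) = 3
Stationarity residual: grad f(x) + sum_i lambda_i a_i = (0, 0)
  -> stationarity OK
Primal feasibility (all g_i <= 0): FAILS
Dual feasibility (all lambda_i >= 0): OK
Complementary slackness (lambda_i * g_i(x) = 0 for all i): OK

Verdict: the first failing condition is primal_feasibility -> primal.

primal


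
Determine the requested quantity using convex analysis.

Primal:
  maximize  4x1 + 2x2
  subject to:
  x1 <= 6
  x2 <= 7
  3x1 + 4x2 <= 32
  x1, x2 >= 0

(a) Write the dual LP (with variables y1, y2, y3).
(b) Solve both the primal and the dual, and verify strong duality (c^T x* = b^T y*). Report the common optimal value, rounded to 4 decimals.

The standard primal-dual pair for 'max c^T x s.t. A x <= b, x >= 0' is:
  Dual:  min b^T y  s.t.  A^T y >= c,  y >= 0.

So the dual LP is:
  minimize  6y1 + 7y2 + 32y3
  subject to:
    y1 + 3y3 >= 4
    y2 + 4y3 >= 2
    y1, y2, y3 >= 0

Solving the primal: x* = (6, 3.5).
  primal value c^T x* = 31.
Solving the dual: y* = (2.5, 0, 0.5).
  dual value b^T y* = 31.
Strong duality: c^T x* = b^T y*. Confirmed.

31


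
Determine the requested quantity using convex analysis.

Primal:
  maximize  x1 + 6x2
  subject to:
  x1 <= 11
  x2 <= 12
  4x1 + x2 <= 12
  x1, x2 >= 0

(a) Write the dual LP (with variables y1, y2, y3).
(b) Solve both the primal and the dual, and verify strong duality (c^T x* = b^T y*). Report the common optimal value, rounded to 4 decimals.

The standard primal-dual pair for 'max c^T x s.t. A x <= b, x >= 0' is:
  Dual:  min b^T y  s.t.  A^T y >= c,  y >= 0.

So the dual LP is:
  minimize  11y1 + 12y2 + 12y3
  subject to:
    y1 + 4y3 >= 1
    y2 + y3 >= 6
    y1, y2, y3 >= 0

Solving the primal: x* = (0, 12).
  primal value c^T x* = 72.
Solving the dual: y* = (0, 5.75, 0.25).
  dual value b^T y* = 72.
Strong duality: c^T x* = b^T y*. Confirmed.

72


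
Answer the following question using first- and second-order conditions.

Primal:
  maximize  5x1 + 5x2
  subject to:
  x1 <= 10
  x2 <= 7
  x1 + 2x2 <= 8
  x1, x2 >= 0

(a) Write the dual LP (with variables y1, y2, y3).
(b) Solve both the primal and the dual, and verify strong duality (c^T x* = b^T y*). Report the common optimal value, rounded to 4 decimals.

The standard primal-dual pair for 'max c^T x s.t. A x <= b, x >= 0' is:
  Dual:  min b^T y  s.t.  A^T y >= c,  y >= 0.

So the dual LP is:
  minimize  10y1 + 7y2 + 8y3
  subject to:
    y1 + y3 >= 5
    y2 + 2y3 >= 5
    y1, y2, y3 >= 0

Solving the primal: x* = (8, 0).
  primal value c^T x* = 40.
Solving the dual: y* = (0, 0, 5).
  dual value b^T y* = 40.
Strong duality: c^T x* = b^T y*. Confirmed.

40


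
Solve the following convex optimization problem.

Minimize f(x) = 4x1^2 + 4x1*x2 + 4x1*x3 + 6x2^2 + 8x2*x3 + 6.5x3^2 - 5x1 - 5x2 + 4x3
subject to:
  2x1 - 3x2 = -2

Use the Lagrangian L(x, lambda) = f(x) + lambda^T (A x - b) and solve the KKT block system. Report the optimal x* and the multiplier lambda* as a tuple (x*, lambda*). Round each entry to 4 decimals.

Form the Lagrangian:
  L(x, lambda) = (1/2) x^T Q x + c^T x + lambda^T (A x - b)
Stationarity (grad_x L = 0): Q x + c + A^T lambda = 0.
Primal feasibility: A x = b.

This gives the KKT block system:
  [ Q   A^T ] [ x     ]   [-c ]
  [ A    0  ] [ lambda ] = [ b ]

Solving the linear system:
  x*      = (0.5879, 1.0586, -1.14)
  lambda* = (0.3114)
  f(x*)   = -6.0846

x* = (0.5879, 1.0586, -1.14), lambda* = (0.3114)


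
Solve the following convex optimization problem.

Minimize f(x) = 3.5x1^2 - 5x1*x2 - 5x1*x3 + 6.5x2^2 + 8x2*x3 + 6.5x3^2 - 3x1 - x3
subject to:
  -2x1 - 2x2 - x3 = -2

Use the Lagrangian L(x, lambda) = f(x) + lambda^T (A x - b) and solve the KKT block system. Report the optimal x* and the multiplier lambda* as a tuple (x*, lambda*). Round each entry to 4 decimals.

Form the Lagrangian:
  L(x, lambda) = (1/2) x^T Q x + c^T x + lambda^T (A x - b)
Stationarity (grad_x L = 0): Q x + c + A^T lambda = 0.
Primal feasibility: A x = b.

This gives the KKT block system:
  [ Q   A^T ] [ x     ]   [-c ]
  [ A    0  ] [ lambda ] = [ b ]

Solving the linear system:
  x*      = (0.7397, 0.1112, 0.2981)
  lambda* = (0.0659)
  f(x*)   = -1.1928

x* = (0.7397, 0.1112, 0.2981), lambda* = (0.0659)


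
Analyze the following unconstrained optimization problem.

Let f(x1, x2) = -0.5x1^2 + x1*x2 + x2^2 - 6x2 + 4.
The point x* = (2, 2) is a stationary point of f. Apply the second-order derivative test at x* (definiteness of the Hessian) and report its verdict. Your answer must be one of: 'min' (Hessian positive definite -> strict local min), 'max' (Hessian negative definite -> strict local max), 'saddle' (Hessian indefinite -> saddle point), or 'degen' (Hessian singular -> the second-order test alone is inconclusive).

Compute the Hessian H = grad^2 f:
  H = [[-1, 1], [1, 2]]
Verify stationarity: grad f(x*) = H x* + g = (0, 0).
Eigenvalues of H: -1.3028, 2.3028.
Eigenvalues have mixed signs, so H is indefinite -> x* is a saddle point.

saddle


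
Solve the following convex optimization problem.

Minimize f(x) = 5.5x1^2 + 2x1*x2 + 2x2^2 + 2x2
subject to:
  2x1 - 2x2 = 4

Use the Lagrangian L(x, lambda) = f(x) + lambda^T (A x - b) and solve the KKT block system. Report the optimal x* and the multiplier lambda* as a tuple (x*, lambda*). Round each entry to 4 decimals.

Form the Lagrangian:
  L(x, lambda) = (1/2) x^T Q x + c^T x + lambda^T (A x - b)
Stationarity (grad_x L = 0): Q x + c + A^T lambda = 0.
Primal feasibility: A x = b.

This gives the KKT block system:
  [ Q   A^T ] [ x     ]   [-c ]
  [ A    0  ] [ lambda ] = [ b ]

Solving the linear system:
  x*      = (0.5263, -1.4737)
  lambda* = (-1.4211)
  f(x*)   = 1.3684

x* = (0.5263, -1.4737), lambda* = (-1.4211)


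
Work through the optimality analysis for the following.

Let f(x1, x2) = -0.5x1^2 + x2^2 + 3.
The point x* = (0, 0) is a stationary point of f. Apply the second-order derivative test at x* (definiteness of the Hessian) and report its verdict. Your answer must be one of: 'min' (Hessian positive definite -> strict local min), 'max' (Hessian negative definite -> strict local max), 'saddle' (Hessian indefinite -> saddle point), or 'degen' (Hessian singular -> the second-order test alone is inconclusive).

Compute the Hessian H = grad^2 f:
  H = [[-1, 0], [0, 2]]
Verify stationarity: grad f(x*) = H x* + g = (0, 0).
Eigenvalues of H: -1, 2.
Eigenvalues have mixed signs, so H is indefinite -> x* is a saddle point.

saddle


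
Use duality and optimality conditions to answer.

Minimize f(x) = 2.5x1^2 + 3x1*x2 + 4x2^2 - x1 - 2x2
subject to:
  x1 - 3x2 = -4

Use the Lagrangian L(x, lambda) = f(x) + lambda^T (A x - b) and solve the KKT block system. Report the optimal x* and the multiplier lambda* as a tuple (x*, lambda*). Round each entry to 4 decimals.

Form the Lagrangian:
  L(x, lambda) = (1/2) x^T Q x + c^T x + lambda^T (A x - b)
Stationarity (grad_x L = 0): Q x + c + A^T lambda = 0.
Primal feasibility: A x = b.

This gives the KKT block system:
  [ Q   A^T ] [ x     ]   [-c ]
  [ A    0  ] [ lambda ] = [ b ]

Solving the linear system:
  x*      = (-0.7465, 1.0845)
  lambda* = (1.4789)
  f(x*)   = 2.2465

x* = (-0.7465, 1.0845), lambda* = (1.4789)


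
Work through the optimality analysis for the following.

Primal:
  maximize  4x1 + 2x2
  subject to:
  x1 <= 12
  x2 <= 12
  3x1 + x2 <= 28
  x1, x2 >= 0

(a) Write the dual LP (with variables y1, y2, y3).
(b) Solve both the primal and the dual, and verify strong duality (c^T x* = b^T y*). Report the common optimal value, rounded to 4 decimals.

The standard primal-dual pair for 'max c^T x s.t. A x <= b, x >= 0' is:
  Dual:  min b^T y  s.t.  A^T y >= c,  y >= 0.

So the dual LP is:
  minimize  12y1 + 12y2 + 28y3
  subject to:
    y1 + 3y3 >= 4
    y2 + y3 >= 2
    y1, y2, y3 >= 0

Solving the primal: x* = (5.3333, 12).
  primal value c^T x* = 45.3333.
Solving the dual: y* = (0, 0.6667, 1.3333).
  dual value b^T y* = 45.3333.
Strong duality: c^T x* = b^T y*. Confirmed.

45.3333


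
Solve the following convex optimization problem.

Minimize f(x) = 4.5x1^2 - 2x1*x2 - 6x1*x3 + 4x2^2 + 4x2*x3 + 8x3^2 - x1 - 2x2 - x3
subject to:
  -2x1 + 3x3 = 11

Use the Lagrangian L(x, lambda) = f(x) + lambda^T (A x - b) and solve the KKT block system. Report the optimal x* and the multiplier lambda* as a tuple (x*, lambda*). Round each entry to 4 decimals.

Form the Lagrangian:
  L(x, lambda) = (1/2) x^T Q x + c^T x + lambda^T (A x - b)
Stationarity (grad_x L = 0): Q x + c + A^T lambda = 0.
Primal feasibility: A x = b.

This gives the KKT block system:
  [ Q   A^T ] [ x     ]   [-c ]
  [ A    0  ] [ lambda ] = [ b ]

Solving the linear system:
  x*      = (-1.7862, -1.4345, 2.4759)
  lambda* = (-14.531)
  f(x*)   = 81.0103

x* = (-1.7862, -1.4345, 2.4759), lambda* = (-14.531)


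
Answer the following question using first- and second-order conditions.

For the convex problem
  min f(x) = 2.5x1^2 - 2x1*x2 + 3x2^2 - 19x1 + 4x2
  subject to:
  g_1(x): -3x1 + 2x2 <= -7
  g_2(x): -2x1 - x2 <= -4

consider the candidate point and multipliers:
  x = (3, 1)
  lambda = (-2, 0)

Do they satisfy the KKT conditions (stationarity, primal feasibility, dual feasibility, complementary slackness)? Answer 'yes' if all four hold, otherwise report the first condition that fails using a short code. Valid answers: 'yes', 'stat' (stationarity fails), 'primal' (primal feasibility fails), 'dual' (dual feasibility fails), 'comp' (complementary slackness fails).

Gradient of f: grad f(x) = Q x + c = (-6, 4)
Constraint values g_i(x) = a_i^T x - b_i:
  g_1((3, 1)) = 0
  g_2((3, 1)) = -3
Stationarity residual: grad f(x) + sum_i lambda_i a_i = (0, 0)
  -> stationarity OK
Primal feasibility (all g_i <= 0): OK
Dual feasibility (all lambda_i >= 0): FAILS
Complementary slackness (lambda_i * g_i(x) = 0 for all i): OK

Verdict: the first failing condition is dual_feasibility -> dual.

dual


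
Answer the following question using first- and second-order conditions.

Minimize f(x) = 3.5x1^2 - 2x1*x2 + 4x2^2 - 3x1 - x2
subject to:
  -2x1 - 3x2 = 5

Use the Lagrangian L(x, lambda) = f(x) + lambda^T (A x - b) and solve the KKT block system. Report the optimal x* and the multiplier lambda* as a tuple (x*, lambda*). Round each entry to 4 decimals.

Form the Lagrangian:
  L(x, lambda) = (1/2) x^T Q x + c^T x + lambda^T (A x - b)
Stationarity (grad_x L = 0): Q x + c + A^T lambda = 0.
Primal feasibility: A x = b.

This gives the KKT block system:
  [ Q   A^T ] [ x     ]   [-c ]
  [ A    0  ] [ lambda ] = [ b ]

Solving the linear system:
  x*      = (-0.7479, -1.1681)
  lambda* = (-2.9496)
  f(x*)   = 9.0798

x* = (-0.7479, -1.1681), lambda* = (-2.9496)


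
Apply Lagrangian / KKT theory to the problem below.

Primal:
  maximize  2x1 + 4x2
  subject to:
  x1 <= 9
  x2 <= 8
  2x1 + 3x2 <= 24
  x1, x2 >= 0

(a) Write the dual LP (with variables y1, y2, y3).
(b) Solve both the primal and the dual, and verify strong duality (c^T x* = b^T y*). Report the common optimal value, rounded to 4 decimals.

The standard primal-dual pair for 'max c^T x s.t. A x <= b, x >= 0' is:
  Dual:  min b^T y  s.t.  A^T y >= c,  y >= 0.

So the dual LP is:
  minimize  9y1 + 8y2 + 24y3
  subject to:
    y1 + 2y3 >= 2
    y2 + 3y3 >= 4
    y1, y2, y3 >= 0

Solving the primal: x* = (0, 8).
  primal value c^T x* = 32.
Solving the dual: y* = (0, 0, 1.3333).
  dual value b^T y* = 32.
Strong duality: c^T x* = b^T y*. Confirmed.

32


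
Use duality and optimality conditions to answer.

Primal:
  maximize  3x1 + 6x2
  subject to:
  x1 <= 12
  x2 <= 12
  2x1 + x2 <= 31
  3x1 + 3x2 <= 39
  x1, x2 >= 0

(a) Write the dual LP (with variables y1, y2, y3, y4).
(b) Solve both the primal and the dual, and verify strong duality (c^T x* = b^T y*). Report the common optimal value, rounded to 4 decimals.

The standard primal-dual pair for 'max c^T x s.t. A x <= b, x >= 0' is:
  Dual:  min b^T y  s.t.  A^T y >= c,  y >= 0.

So the dual LP is:
  minimize  12y1 + 12y2 + 31y3 + 39y4
  subject to:
    y1 + 2y3 + 3y4 >= 3
    y2 + y3 + 3y4 >= 6
    y1, y2, y3, y4 >= 0

Solving the primal: x* = (1, 12).
  primal value c^T x* = 75.
Solving the dual: y* = (0, 3, 0, 1).
  dual value b^T y* = 75.
Strong duality: c^T x* = b^T y*. Confirmed.

75


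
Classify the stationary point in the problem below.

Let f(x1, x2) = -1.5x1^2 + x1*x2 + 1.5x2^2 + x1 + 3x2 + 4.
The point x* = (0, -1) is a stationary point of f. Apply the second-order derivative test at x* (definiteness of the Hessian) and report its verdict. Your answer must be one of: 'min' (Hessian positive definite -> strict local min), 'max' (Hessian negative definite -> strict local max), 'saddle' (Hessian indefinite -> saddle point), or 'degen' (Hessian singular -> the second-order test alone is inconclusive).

Compute the Hessian H = grad^2 f:
  H = [[-3, 1], [1, 3]]
Verify stationarity: grad f(x*) = H x* + g = (0, 0).
Eigenvalues of H: -3.1623, 3.1623.
Eigenvalues have mixed signs, so H is indefinite -> x* is a saddle point.

saddle


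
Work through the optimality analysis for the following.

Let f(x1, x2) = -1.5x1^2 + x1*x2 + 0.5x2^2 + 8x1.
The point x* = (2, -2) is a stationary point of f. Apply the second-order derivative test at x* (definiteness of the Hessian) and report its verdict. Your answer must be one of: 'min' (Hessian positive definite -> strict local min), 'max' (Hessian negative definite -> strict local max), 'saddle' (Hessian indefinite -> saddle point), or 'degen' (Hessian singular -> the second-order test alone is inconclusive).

Compute the Hessian H = grad^2 f:
  H = [[-3, 1], [1, 1]]
Verify stationarity: grad f(x*) = H x* + g = (0, 0).
Eigenvalues of H: -3.2361, 1.2361.
Eigenvalues have mixed signs, so H is indefinite -> x* is a saddle point.

saddle


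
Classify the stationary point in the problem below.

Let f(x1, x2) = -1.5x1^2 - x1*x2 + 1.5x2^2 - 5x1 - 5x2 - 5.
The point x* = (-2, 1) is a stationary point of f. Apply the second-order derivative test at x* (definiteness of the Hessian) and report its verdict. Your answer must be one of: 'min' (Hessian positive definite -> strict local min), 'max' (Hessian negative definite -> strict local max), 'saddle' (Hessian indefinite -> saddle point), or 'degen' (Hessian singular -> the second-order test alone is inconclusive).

Compute the Hessian H = grad^2 f:
  H = [[-3, -1], [-1, 3]]
Verify stationarity: grad f(x*) = H x* + g = (0, 0).
Eigenvalues of H: -3.1623, 3.1623.
Eigenvalues have mixed signs, so H is indefinite -> x* is a saddle point.

saddle


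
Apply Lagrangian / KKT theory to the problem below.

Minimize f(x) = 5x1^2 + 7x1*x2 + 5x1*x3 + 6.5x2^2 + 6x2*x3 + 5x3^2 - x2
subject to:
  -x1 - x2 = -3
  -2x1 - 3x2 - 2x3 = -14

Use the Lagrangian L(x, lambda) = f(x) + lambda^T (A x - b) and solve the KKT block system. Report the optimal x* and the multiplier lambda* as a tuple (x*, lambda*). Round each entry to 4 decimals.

Form the Lagrangian:
  L(x, lambda) = (1/2) x^T Q x + c^T x + lambda^T (A x - b)
Stationarity (grad_x L = 0): Q x + c + A^T lambda = 0.
Primal feasibility: A x = b.

This gives the KKT block system:
  [ Q   A^T ] [ x     ]   [-c ]
  [ A    0  ] [ lambda ] = [ b ]

Solving the linear system:
  x*      = (-0.1905, 3.1905, 2.4048)
  lambda* = (-9.7857, 21.119)
  f(x*)   = 131.5595

x* = (-0.1905, 3.1905, 2.4048), lambda* = (-9.7857, 21.119)


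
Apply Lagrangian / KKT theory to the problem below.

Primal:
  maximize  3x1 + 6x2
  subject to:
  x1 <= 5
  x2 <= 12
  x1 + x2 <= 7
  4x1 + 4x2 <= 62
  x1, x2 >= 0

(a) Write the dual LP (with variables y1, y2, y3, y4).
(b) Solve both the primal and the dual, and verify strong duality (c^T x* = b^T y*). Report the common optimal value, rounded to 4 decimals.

The standard primal-dual pair for 'max c^T x s.t. A x <= b, x >= 0' is:
  Dual:  min b^T y  s.t.  A^T y >= c,  y >= 0.

So the dual LP is:
  minimize  5y1 + 12y2 + 7y3 + 62y4
  subject to:
    y1 + y3 + 4y4 >= 3
    y2 + y3 + 4y4 >= 6
    y1, y2, y3, y4 >= 0

Solving the primal: x* = (0, 7).
  primal value c^T x* = 42.
Solving the dual: y* = (0, 0, 6, 0).
  dual value b^T y* = 42.
Strong duality: c^T x* = b^T y*. Confirmed.

42


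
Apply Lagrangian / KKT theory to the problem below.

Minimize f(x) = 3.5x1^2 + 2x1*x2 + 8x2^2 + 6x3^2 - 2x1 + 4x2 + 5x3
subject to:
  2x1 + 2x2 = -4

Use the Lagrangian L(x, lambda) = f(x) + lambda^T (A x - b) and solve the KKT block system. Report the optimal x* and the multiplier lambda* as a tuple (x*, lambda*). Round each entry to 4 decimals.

Form the Lagrangian:
  L(x, lambda) = (1/2) x^T Q x + c^T x + lambda^T (A x - b)
Stationarity (grad_x L = 0): Q x + c + A^T lambda = 0.
Primal feasibility: A x = b.

This gives the KKT block system:
  [ Q   A^T ] [ x     ]   [-c ]
  [ A    0  ] [ lambda ] = [ b ]

Solving the linear system:
  x*      = (-1.1579, -0.8421, -0.4167)
  lambda* = (5.8947)
  f(x*)   = 10.2215

x* = (-1.1579, -0.8421, -0.4167), lambda* = (5.8947)


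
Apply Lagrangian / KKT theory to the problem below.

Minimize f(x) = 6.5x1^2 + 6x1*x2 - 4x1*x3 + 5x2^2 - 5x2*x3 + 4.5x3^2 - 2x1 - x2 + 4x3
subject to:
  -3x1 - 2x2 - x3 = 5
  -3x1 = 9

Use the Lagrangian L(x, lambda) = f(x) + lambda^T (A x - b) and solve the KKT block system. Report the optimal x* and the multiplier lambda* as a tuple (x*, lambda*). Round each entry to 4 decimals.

Form the Lagrangian:
  L(x, lambda) = (1/2) x^T Q x + c^T x + lambda^T (A x - b)
Stationarity (grad_x L = 0): Q x + c + A^T lambda = 0.
Primal feasibility: A x = b.

This gives the KKT block system:
  [ Q   A^T ] [ x     ]   [-c ]
  [ A    0  ] [ lambda ] = [ b ]

Solving the linear system:
  x*      = (-3, 2.1667, -0.3333)
  lambda* = (2.1667, -11.0556)
  f(x*)   = 45.5833

x* = (-3, 2.1667, -0.3333), lambda* = (2.1667, -11.0556)


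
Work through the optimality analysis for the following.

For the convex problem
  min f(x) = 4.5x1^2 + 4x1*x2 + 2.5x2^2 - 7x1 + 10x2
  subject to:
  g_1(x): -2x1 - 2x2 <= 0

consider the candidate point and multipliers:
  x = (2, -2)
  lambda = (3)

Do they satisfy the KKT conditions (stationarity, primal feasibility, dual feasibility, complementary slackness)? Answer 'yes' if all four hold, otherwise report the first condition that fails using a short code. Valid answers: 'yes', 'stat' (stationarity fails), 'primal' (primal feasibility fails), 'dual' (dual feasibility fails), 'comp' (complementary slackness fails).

Gradient of f: grad f(x) = Q x + c = (3, 8)
Constraint values g_i(x) = a_i^T x - b_i:
  g_1((2, -2)) = 0
Stationarity residual: grad f(x) + sum_i lambda_i a_i = (-3, 2)
  -> stationarity FAILS
Primal feasibility (all g_i <= 0): OK
Dual feasibility (all lambda_i >= 0): OK
Complementary slackness (lambda_i * g_i(x) = 0 for all i): OK

Verdict: the first failing condition is stationarity -> stat.

stat


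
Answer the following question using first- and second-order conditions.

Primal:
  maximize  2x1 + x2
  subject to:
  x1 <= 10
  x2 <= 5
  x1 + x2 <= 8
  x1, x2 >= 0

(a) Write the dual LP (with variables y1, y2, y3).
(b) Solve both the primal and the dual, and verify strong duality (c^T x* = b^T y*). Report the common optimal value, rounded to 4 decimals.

The standard primal-dual pair for 'max c^T x s.t. A x <= b, x >= 0' is:
  Dual:  min b^T y  s.t.  A^T y >= c,  y >= 0.

So the dual LP is:
  minimize  10y1 + 5y2 + 8y3
  subject to:
    y1 + y3 >= 2
    y2 + y3 >= 1
    y1, y2, y3 >= 0

Solving the primal: x* = (8, 0).
  primal value c^T x* = 16.
Solving the dual: y* = (0, 0, 2).
  dual value b^T y* = 16.
Strong duality: c^T x* = b^T y*. Confirmed.

16


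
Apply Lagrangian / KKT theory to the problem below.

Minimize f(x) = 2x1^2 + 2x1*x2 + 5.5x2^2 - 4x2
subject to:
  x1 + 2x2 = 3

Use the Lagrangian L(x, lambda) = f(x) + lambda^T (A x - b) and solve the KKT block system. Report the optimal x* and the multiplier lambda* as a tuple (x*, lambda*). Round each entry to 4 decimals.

Form the Lagrangian:
  L(x, lambda) = (1/2) x^T Q x + c^T x + lambda^T (A x - b)
Stationarity (grad_x L = 0): Q x + c + A^T lambda = 0.
Primal feasibility: A x = b.

This gives the KKT block system:
  [ Q   A^T ] [ x     ]   [-c ]
  [ A    0  ] [ lambda ] = [ b ]

Solving the linear system:
  x*      = (0.6842, 1.1579)
  lambda* = (-5.0526)
  f(x*)   = 5.2632

x* = (0.6842, 1.1579), lambda* = (-5.0526)


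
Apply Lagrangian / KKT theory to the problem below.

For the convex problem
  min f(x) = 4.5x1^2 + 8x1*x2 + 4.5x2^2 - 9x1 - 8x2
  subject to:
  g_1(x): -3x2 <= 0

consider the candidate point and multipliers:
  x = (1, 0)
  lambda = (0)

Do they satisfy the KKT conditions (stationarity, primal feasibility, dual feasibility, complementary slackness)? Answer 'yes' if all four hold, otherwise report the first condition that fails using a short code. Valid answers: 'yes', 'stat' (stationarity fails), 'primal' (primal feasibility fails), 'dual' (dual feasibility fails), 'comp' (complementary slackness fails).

Gradient of f: grad f(x) = Q x + c = (0, 0)
Constraint values g_i(x) = a_i^T x - b_i:
  g_1((1, 0)) = 0
Stationarity residual: grad f(x) + sum_i lambda_i a_i = (0, 0)
  -> stationarity OK
Primal feasibility (all g_i <= 0): OK
Dual feasibility (all lambda_i >= 0): OK
Complementary slackness (lambda_i * g_i(x) = 0 for all i): OK

Verdict: yes, KKT holds.

yes


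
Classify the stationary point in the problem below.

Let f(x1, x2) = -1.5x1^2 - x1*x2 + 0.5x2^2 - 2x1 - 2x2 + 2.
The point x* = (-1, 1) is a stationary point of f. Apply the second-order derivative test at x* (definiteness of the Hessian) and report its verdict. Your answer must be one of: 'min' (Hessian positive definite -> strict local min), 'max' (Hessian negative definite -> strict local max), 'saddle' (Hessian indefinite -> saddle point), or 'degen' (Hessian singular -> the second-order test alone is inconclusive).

Compute the Hessian H = grad^2 f:
  H = [[-3, -1], [-1, 1]]
Verify stationarity: grad f(x*) = H x* + g = (0, 0).
Eigenvalues of H: -3.2361, 1.2361.
Eigenvalues have mixed signs, so H is indefinite -> x* is a saddle point.

saddle


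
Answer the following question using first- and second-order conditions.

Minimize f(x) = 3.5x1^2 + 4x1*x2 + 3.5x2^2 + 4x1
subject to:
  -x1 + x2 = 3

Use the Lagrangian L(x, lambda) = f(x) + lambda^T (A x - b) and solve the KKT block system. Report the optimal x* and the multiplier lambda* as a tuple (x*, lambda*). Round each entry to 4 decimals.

Form the Lagrangian:
  L(x, lambda) = (1/2) x^T Q x + c^T x + lambda^T (A x - b)
Stationarity (grad_x L = 0): Q x + c + A^T lambda = 0.
Primal feasibility: A x = b.

This gives the KKT block system:
  [ Q   A^T ] [ x     ]   [-c ]
  [ A    0  ] [ lambda ] = [ b ]

Solving the linear system:
  x*      = (-1.6818, 1.3182)
  lambda* = (-2.5)
  f(x*)   = 0.3864

x* = (-1.6818, 1.3182), lambda* = (-2.5)
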